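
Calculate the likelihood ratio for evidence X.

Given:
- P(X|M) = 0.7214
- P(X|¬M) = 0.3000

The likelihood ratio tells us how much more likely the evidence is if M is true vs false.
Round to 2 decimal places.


Likelihood Ratio (LR) = P(X|M) / P(X|¬M)

LR = 0.7214 / 0.3000
   = 2.40

The evidence is 2.40 times more likely if M is true than if M is false.
Because LR exceeds 1, X is evidence for M.


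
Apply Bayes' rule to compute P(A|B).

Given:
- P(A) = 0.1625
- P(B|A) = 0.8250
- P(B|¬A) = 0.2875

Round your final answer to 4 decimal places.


Bayes' theorem: P(A|B) = P(B|A) × P(A) / P(B)

Step 1: Calculate P(B) using law of total probability
P(B) = P(B|A)P(A) + P(B|¬A)P(¬A)
     = 0.8250 × 0.1625 + 0.2875 × 0.8375
     = 0.13406250 + 0.24078125
     = 0.37484375

Step 2: Apply Bayes' theorem
P(A|B) = P(B|A) × P(A) / P(B)
       = 0.13406250 / 0.37484375
       = 0.3576


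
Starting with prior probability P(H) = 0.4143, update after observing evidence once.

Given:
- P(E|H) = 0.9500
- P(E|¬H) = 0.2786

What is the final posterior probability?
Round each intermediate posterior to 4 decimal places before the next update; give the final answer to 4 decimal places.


Sequential Bayesian updating:

Initial prior: P(H) = 0.4143

Update 1:
  P(E) = 0.9500 × 0.4143 + 0.2786 × 0.5857 = 0.39358500 + 0.16317602 = 0.55676102
  P(H|E) = 0.39358500 / 0.55676102 = 0.7069

Final posterior: 0.7069


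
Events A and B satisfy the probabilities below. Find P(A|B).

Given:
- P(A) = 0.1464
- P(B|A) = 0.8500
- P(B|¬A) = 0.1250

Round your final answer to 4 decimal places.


Bayes' theorem: P(A|B) = P(B|A) × P(A) / P(B)

Step 1: Calculate P(B) using law of total probability
P(B) = P(B|A)P(A) + P(B|¬A)P(¬A)
     = 0.8500 × 0.1464 + 0.1250 × 0.8536
     = 0.12444000 + 0.10670000
     = 0.23114000

Step 2: Apply Bayes' theorem
P(A|B) = P(B|A) × P(A) / P(B)
       = 0.12444000 / 0.23114000
       = 0.5384


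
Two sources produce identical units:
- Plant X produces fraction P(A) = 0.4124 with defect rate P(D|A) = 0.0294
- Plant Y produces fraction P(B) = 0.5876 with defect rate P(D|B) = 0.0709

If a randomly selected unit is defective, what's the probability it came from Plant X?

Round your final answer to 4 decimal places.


Let A = from Plant X, D = defective

Given:
- P(A) = 0.4124, P(B) = 0.5876
- P(D|A) = 0.0294, P(D|B) = 0.0709

Step 1: Find P(D)
P(D) = P(D|A)P(A) + P(D|B)P(B)
     = 0.0294 × 0.4124 + 0.0709 × 0.5876
     = 0.01212456 + 0.04166084
     = 0.05378540

Step 2: Apply Bayes' theorem
P(A|D) = P(D|A)P(A) / P(D)
       = 0.01212456 / 0.05378540
       = 0.2254


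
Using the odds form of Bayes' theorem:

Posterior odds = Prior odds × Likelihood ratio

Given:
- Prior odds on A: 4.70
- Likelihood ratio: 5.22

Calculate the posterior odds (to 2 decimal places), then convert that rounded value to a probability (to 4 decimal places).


Step 1: Calculate posterior odds
Posterior odds = Prior odds × LR
               = 4.70 × 5.22
               = 24.53

Step 2: Convert to probability
P(A|E) = Posterior odds / (1 + Posterior odds)
       = 24.53 / (1 + 24.53)
       = 24.53 / 25.53
       = 0.9608

The evidence increased P(A) from 0.8246 to 0.9608.


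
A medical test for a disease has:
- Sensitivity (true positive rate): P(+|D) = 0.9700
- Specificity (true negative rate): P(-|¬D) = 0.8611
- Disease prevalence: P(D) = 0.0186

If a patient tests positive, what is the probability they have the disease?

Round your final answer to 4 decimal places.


Let D = has disease, + = positive test

Given:
- P(D) = 0.0186 (prevalence)
- P(+|D) = 0.9700 (sensitivity)
- P(-|¬D) = 0.8611 (specificity)
- P(+|¬D) = 0.1389 (false positive rate = 1 - specificity)

Step 1: Find P(+)
P(+) = P(+|D)P(D) + P(+|¬D)P(¬D)
     = 0.9700 × 0.0186 + 0.1389 × 0.9814
     = 0.01804200 + 0.13631646
     = 0.15435846

Step 2: Apply Bayes' theorem for P(D|+)
P(D|+) = P(+|D)P(D) / P(+)
       = 0.01804200 / 0.15435846
       = 0.1169


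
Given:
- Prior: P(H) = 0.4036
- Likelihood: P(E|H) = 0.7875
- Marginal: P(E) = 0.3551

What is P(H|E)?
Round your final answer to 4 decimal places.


Using Bayes' theorem:

P(H|E) = P(E|H) × P(H) / P(E)
       = 0.7875 × 0.4036 / 0.3551
       = 0.31783500 / 0.3551
       = 0.8951

The evidence strengthens our belief in H.
Prior: 0.4036 → Posterior: 0.8951


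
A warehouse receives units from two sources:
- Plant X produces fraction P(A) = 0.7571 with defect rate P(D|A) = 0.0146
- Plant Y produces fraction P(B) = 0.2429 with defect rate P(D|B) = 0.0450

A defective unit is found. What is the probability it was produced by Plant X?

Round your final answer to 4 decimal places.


Let A = from Plant X, D = defective

Given:
- P(A) = 0.7571, P(B) = 0.2429
- P(D|A) = 0.0146, P(D|B) = 0.0450

Step 1: Find P(D)
P(D) = P(D|A)P(A) + P(D|B)P(B)
     = 0.0146 × 0.7571 + 0.0450 × 0.2429
     = 0.01105366 + 0.01093050
     = 0.02198416

Step 2: Apply Bayes' theorem
P(A|D) = P(D|A)P(A) / P(D)
       = 0.01105366 / 0.02198416
       = 0.5028


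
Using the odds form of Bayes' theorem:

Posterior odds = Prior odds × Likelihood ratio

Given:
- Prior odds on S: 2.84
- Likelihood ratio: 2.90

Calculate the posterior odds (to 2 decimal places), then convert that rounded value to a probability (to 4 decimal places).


Step 1: Calculate posterior odds
Posterior odds = Prior odds × LR
               = 2.84 × 2.90
               = 8.24

Step 2: Convert to probability
P(S|E) = Posterior odds / (1 + Posterior odds)
       = 8.24 / (1 + 8.24)
       = 8.24 / 9.24
       = 0.8918

The evidence increased P(S) from 0.7396 to 0.8918.


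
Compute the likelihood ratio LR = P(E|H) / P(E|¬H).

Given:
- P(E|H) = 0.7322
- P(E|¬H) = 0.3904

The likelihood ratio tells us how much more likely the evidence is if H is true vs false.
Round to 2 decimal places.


Likelihood Ratio (LR) = P(E|H) / P(E|¬H)

LR = 0.7322 / 0.3904
   = 1.88

The evidence is 1.88 times more likely if H is true than if H is false.
Because LR exceeds 1, E is evidence for H.


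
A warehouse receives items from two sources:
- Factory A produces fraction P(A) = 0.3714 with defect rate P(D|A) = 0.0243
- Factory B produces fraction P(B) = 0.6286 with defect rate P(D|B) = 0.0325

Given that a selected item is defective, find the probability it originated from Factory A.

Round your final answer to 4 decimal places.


Let A = from Factory A, D = defective

Given:
- P(A) = 0.3714, P(B) = 0.6286
- P(D|A) = 0.0243, P(D|B) = 0.0325

Step 1: Find P(D)
P(D) = P(D|A)P(A) + P(D|B)P(B)
     = 0.0243 × 0.3714 + 0.0325 × 0.6286
     = 0.00902502 + 0.02042950
     = 0.02945452

Step 2: Apply Bayes' theorem
P(A|D) = P(D|A)P(A) / P(D)
       = 0.00902502 / 0.02945452
       = 0.3064


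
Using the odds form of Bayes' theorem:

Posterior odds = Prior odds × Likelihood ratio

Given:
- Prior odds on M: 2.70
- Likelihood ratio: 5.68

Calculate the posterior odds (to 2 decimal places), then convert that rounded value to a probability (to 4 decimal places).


Step 1: Calculate posterior odds
Posterior odds = Prior odds × LR
               = 2.70 × 5.68
               = 15.34

Step 2: Convert to probability
P(M|E) = Posterior odds / (1 + Posterior odds)
       = 15.34 / (1 + 15.34)
       = 15.34 / 16.34
       = 0.9388

The evidence increased P(M) from 0.7297 to 0.9388.


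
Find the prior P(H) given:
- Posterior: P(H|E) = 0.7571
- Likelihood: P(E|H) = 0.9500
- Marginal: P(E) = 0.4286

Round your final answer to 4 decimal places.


From Bayes' theorem: P(H|E) = P(E|H) × P(H) / P(E)

Rearranging for P(H):
P(H) = P(H|E) × P(E) / P(E|H)
     = 0.7571 × 0.4286 / 0.9500
     = 0.32449306 / 0.9500
     = 0.3416


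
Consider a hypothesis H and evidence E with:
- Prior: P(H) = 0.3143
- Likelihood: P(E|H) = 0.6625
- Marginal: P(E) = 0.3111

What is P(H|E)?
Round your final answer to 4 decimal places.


Using Bayes' theorem:

P(H|E) = P(E|H) × P(H) / P(E)
       = 0.6625 × 0.3143 / 0.3111
       = 0.20822375 / 0.3111
       = 0.6693

The evidence strengthens our belief in H.
Prior: 0.3143 → Posterior: 0.6693


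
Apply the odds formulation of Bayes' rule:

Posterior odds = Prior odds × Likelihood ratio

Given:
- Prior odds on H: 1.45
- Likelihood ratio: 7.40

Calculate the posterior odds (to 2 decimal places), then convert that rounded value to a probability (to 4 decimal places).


Step 1: Calculate posterior odds
Posterior odds = Prior odds × LR
               = 1.45 × 7.40
               = 10.73

Step 2: Convert to probability
P(H|E) = Posterior odds / (1 + Posterior odds)
       = 10.73 / (1 + 10.73)
       = 10.73 / 11.73
       = 0.9147

The evidence increased P(H) from 0.5918 to 0.9147.


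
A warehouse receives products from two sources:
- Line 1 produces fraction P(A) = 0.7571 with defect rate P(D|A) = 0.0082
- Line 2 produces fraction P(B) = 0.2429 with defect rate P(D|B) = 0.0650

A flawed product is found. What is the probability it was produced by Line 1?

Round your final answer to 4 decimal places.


Let A = from Line 1, D = flawed

Given:
- P(A) = 0.7571, P(B) = 0.2429
- P(D|A) = 0.0082, P(D|B) = 0.0650

Step 1: Find P(D)
P(D) = P(D|A)P(A) + P(D|B)P(B)
     = 0.0082 × 0.7571 + 0.0650 × 0.2429
     = 0.00620822 + 0.01578850
     = 0.02199672

Step 2: Apply Bayes' theorem
P(A|D) = P(D|A)P(A) / P(D)
       = 0.00620822 / 0.02199672
       = 0.2822


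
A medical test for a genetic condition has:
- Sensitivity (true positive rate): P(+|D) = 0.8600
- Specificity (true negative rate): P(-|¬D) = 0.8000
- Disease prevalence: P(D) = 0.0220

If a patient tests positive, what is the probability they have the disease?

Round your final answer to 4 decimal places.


Let D = has disease, + = positive test

Given:
- P(D) = 0.0220 (prevalence)
- P(+|D) = 0.8600 (sensitivity)
- P(-|¬D) = 0.8000 (specificity)
- P(+|¬D) = 0.2000 (false positive rate = 1 - specificity)

Step 1: Find P(+)
P(+) = P(+|D)P(D) + P(+|¬D)P(¬D)
     = 0.8600 × 0.0220 + 0.2000 × 0.9780
     = 0.01892000 + 0.19560000
     = 0.21452000

Step 2: Apply Bayes' theorem for P(D|+)
P(D|+) = P(+|D)P(D) / P(+)
       = 0.01892000 / 0.21452000
       = 0.0882


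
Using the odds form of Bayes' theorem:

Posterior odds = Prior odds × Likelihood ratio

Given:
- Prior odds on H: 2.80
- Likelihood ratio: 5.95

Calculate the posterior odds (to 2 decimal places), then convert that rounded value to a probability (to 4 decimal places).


Step 1: Calculate posterior odds
Posterior odds = Prior odds × LR
               = 2.80 × 5.95
               = 16.66

Step 2: Convert to probability
P(H|E) = Posterior odds / (1 + Posterior odds)
       = 16.66 / (1 + 16.66)
       = 16.66 / 17.66
       = 0.9434

The evidence increased P(H) from 0.7368 to 0.9434.


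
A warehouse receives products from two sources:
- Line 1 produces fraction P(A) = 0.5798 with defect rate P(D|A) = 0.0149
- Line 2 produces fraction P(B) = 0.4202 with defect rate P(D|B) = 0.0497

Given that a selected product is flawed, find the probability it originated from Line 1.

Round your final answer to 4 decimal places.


Let A = from Line 1, D = flawed

Given:
- P(A) = 0.5798, P(B) = 0.4202
- P(D|A) = 0.0149, P(D|B) = 0.0497

Step 1: Find P(D)
P(D) = P(D|A)P(A) + P(D|B)P(B)
     = 0.0149 × 0.5798 + 0.0497 × 0.4202
     = 0.00863902 + 0.02088394
     = 0.02952296

Step 2: Apply Bayes' theorem
P(A|D) = P(D|A)P(A) / P(D)
       = 0.00863902 / 0.02952296
       = 0.2926


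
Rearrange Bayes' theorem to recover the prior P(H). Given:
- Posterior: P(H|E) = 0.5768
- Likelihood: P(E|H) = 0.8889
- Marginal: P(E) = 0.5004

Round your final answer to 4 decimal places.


From Bayes' theorem: P(H|E) = P(E|H) × P(H) / P(E)

Rearranging for P(H):
P(H) = P(H|E) × P(E) / P(E|H)
     = 0.5768 × 0.5004 / 0.8889
     = 0.28863072 / 0.8889
     = 0.3247


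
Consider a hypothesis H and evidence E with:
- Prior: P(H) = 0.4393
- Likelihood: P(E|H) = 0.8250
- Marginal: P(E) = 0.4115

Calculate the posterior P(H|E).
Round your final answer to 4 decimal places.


Using Bayes' theorem:

P(H|E) = P(E|H) × P(H) / P(E)
       = 0.8250 × 0.4393 / 0.4115
       = 0.36242250 / 0.4115
       = 0.8807

The evidence strengthens our belief in H.
Prior: 0.4393 → Posterior: 0.8807


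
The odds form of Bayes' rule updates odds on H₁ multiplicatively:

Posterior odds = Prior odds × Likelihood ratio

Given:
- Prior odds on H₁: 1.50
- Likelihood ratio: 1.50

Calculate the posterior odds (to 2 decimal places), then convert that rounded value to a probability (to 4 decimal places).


Step 1: Calculate posterior odds
Posterior odds = Prior odds × LR
               = 1.50 × 1.50
               = 2.25

Step 2: Convert to probability
P(H₁|E) = Posterior odds / (1 + Posterior odds)
       = 2.25 / (1 + 2.25)
       = 2.25 / 3.25
       = 0.6923

The evidence increased P(H₁) from 0.6000 to 0.6923.


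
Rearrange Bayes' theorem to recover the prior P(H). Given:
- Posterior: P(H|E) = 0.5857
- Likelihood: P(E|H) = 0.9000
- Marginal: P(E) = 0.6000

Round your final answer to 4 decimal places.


From Bayes' theorem: P(H|E) = P(E|H) × P(H) / P(E)

Rearranging for P(H):
P(H) = P(H|E) × P(E) / P(E|H)
     = 0.5857 × 0.6000 / 0.9000
     = 0.35142000 / 0.9000
     = 0.3905


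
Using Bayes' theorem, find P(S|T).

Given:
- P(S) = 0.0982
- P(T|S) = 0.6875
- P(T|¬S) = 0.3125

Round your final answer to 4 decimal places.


Bayes' theorem: P(S|T) = P(T|S) × P(S) / P(T)

Step 1: Calculate P(T) using law of total probability
P(T) = P(T|S)P(S) + P(T|¬S)P(¬S)
     = 0.6875 × 0.0982 + 0.3125 × 0.9018
     = 0.06751250 + 0.28181250
     = 0.34932500

Step 2: Apply Bayes' theorem
P(S|T) = P(T|S) × P(S) / P(T)
       = 0.06751250 / 0.34932500
       = 0.1933


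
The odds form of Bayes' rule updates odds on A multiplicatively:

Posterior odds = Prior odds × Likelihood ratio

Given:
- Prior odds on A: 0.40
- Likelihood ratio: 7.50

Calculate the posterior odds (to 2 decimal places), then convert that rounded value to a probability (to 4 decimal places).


Step 1: Calculate posterior odds
Posterior odds = Prior odds × LR
               = 0.40 × 7.50
               = 3.00

Step 2: Convert to probability
P(A|E) = Posterior odds / (1 + Posterior odds)
       = 3.00 / (1 + 3.00)
       = 3.00 / 4.00
       = 0.7500

The evidence increased P(A) from 0.2857 to 0.7500.


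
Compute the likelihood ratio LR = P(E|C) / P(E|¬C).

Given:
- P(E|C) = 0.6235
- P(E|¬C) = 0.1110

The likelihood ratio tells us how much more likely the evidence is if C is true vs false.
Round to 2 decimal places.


Likelihood Ratio (LR) = P(E|C) / P(E|¬C)

LR = 0.6235 / 0.1110
   = 5.62

The evidence is 5.62 times more likely if C is true than if C is false.
LR > 1, so observing E raises the odds in favor of C.


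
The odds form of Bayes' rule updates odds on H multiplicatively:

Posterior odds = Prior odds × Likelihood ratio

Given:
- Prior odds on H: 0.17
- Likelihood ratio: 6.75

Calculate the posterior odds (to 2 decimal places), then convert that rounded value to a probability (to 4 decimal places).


Step 1: Calculate posterior odds
Posterior odds = Prior odds × LR
               = 0.17 × 6.75
               = 1.15

Step 2: Convert to probability
P(H|E) = Posterior odds / (1 + Posterior odds)
       = 1.15 / (1 + 1.15)
       = 1.15 / 2.15
       = 0.5349

The evidence increased P(H) from 0.1453 to 0.5349.


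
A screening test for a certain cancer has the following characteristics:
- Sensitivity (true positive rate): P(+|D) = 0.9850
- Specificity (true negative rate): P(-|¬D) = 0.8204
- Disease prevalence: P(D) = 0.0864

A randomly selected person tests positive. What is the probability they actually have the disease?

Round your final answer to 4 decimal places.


Let D = has disease, + = positive test

Given:
- P(D) = 0.0864 (prevalence)
- P(+|D) = 0.9850 (sensitivity)
- P(-|¬D) = 0.8204 (specificity)
- P(+|¬D) = 0.1796 (false positive rate = 1 - specificity)

Step 1: Find P(+)
P(+) = P(+|D)P(D) + P(+|¬D)P(¬D)
     = 0.9850 × 0.0864 + 0.1796 × 0.9136
     = 0.08510400 + 0.16408256
     = 0.24918656

Step 2: Apply Bayes' theorem for P(D|+)
P(D|+) = P(+|D)P(D) / P(+)
       = 0.08510400 / 0.24918656
       = 0.3415


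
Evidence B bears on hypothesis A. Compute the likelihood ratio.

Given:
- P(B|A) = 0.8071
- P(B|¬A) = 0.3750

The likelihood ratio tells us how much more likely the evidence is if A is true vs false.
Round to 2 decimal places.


Likelihood Ratio (LR) = P(B|A) / P(B|¬A)

LR = 0.8071 / 0.3750
   = 2.15

The evidence is 2.15 times more likely if A is true than if A is false.
Since LR > 1, the evidence supports A over ¬A.


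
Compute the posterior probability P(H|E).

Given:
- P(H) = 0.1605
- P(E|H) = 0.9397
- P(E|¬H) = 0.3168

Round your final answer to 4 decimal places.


Bayes' theorem: P(H|E) = P(E|H) × P(H) / P(E)

Step 1: Calculate P(E) using law of total probability
P(E) = P(E|H)P(H) + P(E|¬H)P(¬H)
     = 0.9397 × 0.1605 + 0.3168 × 0.8395
     = 0.15082185 + 0.26595360
     = 0.41677545

Step 2: Apply Bayes' theorem
P(H|E) = P(E|H) × P(H) / P(E)
       = 0.15082185 / 0.41677545
       = 0.3619


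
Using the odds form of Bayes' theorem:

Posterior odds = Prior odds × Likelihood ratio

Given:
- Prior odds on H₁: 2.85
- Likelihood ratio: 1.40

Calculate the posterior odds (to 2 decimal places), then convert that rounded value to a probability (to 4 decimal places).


Step 1: Calculate posterior odds
Posterior odds = Prior odds × LR
               = 2.85 × 1.40
               = 3.99

Step 2: Convert to probability
P(H₁|E) = Posterior odds / (1 + Posterior odds)
       = 3.99 / (1 + 3.99)
       = 3.99 / 4.99
       = 0.7996

The evidence increased P(H₁) from 0.7403 to 0.7996.


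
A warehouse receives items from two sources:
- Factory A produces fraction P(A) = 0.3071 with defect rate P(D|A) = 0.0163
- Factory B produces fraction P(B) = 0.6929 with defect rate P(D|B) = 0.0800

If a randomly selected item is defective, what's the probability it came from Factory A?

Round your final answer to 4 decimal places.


Let A = from Factory A, D = defective

Given:
- P(A) = 0.3071, P(B) = 0.6929
- P(D|A) = 0.0163, P(D|B) = 0.0800

Step 1: Find P(D)
P(D) = P(D|A)P(A) + P(D|B)P(B)
     = 0.0163 × 0.3071 + 0.0800 × 0.6929
     = 0.00500573 + 0.05543200
     = 0.06043773

Step 2: Apply Bayes' theorem
P(A|D) = P(D|A)P(A) / P(D)
       = 0.00500573 / 0.06043773
       = 0.0828


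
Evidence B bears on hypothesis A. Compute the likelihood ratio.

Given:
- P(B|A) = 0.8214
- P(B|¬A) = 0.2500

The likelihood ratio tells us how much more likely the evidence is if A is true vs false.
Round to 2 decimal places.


Likelihood Ratio (LR) = P(B|A) / P(B|¬A)

LR = 0.8214 / 0.2500
   = 3.29

The evidence is 3.29 times more likely if A is true than if A is false.
LR > 1, so observing B raises the odds in favor of A.


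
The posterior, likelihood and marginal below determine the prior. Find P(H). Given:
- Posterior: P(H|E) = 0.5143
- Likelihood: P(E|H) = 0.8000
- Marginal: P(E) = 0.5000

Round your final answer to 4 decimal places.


From Bayes' theorem: P(H|E) = P(E|H) × P(H) / P(E)

Rearranging for P(H):
P(H) = P(H|E) × P(E) / P(E|H)
     = 0.5143 × 0.5000 / 0.8000
     = 0.25715000 / 0.8000
     = 0.3214


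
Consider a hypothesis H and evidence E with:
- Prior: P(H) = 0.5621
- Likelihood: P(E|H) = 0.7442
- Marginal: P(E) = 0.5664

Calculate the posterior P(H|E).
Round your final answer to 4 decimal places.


Using Bayes' theorem:

P(H|E) = P(E|H) × P(H) / P(E)
       = 0.7442 × 0.5621 / 0.5664
       = 0.41831482 / 0.5664
       = 0.7386

The evidence strengthens our belief in H.
Prior: 0.5621 → Posterior: 0.7386


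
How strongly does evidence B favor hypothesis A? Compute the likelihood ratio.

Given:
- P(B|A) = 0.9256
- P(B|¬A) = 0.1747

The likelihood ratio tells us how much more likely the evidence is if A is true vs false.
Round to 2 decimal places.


Likelihood Ratio (LR) = P(B|A) / P(B|¬A)

LR = 0.9256 / 0.1747
   = 5.30

The evidence is 5.30 times more likely if A is true than if A is false.
Since LR > 1, the evidence supports A over ¬A.


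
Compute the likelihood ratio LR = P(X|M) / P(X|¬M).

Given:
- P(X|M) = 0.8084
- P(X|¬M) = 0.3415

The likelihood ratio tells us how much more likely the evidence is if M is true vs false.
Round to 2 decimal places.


Likelihood Ratio (LR) = P(X|M) / P(X|¬M)

LR = 0.8084 / 0.3415
   = 2.37

The evidence is 2.37 times more likely if M is true than if M is false.
LR > 1, so observing X raises the odds in favor of M.


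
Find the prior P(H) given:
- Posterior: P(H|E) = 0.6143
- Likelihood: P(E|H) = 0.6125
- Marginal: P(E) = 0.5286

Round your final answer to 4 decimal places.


From Bayes' theorem: P(H|E) = P(E|H) × P(H) / P(E)

Rearranging for P(H):
P(H) = P(H|E) × P(E) / P(E|H)
     = 0.6143 × 0.5286 / 0.6125
     = 0.32471898 / 0.6125
     = 0.5302


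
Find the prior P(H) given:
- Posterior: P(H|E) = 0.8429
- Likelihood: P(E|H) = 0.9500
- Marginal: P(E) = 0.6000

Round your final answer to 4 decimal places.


From Bayes' theorem: P(H|E) = P(E|H) × P(H) / P(E)

Rearranging for P(H):
P(H) = P(H|E) × P(E) / P(E|H)
     = 0.8429 × 0.6000 / 0.9500
     = 0.50574000 / 0.9500
     = 0.5324


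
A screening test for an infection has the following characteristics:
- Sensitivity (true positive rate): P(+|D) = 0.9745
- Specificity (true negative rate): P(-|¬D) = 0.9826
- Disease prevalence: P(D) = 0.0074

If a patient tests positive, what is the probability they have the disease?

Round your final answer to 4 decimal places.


Let D = has disease, + = positive test

Given:
- P(D) = 0.0074 (prevalence)
- P(+|D) = 0.9745 (sensitivity)
- P(-|¬D) = 0.9826 (specificity)
- P(+|¬D) = 0.0174 (false positive rate = 1 - specificity)

Step 1: Find P(+)
P(+) = P(+|D)P(D) + P(+|¬D)P(¬D)
     = 0.9745 × 0.0074 + 0.0174 × 0.9926
     = 0.00721130 + 0.01727124
     = 0.02448254

Step 2: Apply Bayes' theorem for P(D|+)
P(D|+) = P(+|D)P(D) / P(+)
       = 0.00721130 / 0.02448254
       = 0.2945


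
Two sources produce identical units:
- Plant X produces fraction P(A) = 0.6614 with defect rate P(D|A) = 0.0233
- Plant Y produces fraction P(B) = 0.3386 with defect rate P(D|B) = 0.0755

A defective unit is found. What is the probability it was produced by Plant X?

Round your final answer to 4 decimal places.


Let A = from Plant X, D = defective

Given:
- P(A) = 0.6614, P(B) = 0.3386
- P(D|A) = 0.0233, P(D|B) = 0.0755

Step 1: Find P(D)
P(D) = P(D|A)P(A) + P(D|B)P(B)
     = 0.0233 × 0.6614 + 0.0755 × 0.3386
     = 0.01541062 + 0.02556430
     = 0.04097492

Step 2: Apply Bayes' theorem
P(A|D) = P(D|A)P(A) / P(D)
       = 0.01541062 / 0.04097492
       = 0.3761


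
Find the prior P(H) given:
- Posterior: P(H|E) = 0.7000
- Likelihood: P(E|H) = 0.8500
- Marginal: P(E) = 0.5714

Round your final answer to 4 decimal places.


From Bayes' theorem: P(H|E) = P(E|H) × P(H) / P(E)

Rearranging for P(H):
P(H) = P(H|E) × P(E) / P(E|H)
     = 0.7000 × 0.5714 / 0.8500
     = 0.39998000 / 0.8500
     = 0.4706


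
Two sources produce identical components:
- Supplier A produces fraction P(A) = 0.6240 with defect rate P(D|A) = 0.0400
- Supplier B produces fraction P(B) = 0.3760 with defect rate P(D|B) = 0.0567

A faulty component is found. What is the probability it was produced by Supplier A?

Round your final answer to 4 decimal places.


Let A = from Supplier A, D = faulty

Given:
- P(A) = 0.6240, P(B) = 0.3760
- P(D|A) = 0.0400, P(D|B) = 0.0567

Step 1: Find P(D)
P(D) = P(D|A)P(A) + P(D|B)P(B)
     = 0.0400 × 0.6240 + 0.0567 × 0.3760
     = 0.02496000 + 0.02131920
     = 0.04627920

Step 2: Apply Bayes' theorem
P(A|D) = P(D|A)P(A) / P(D)
       = 0.02496000 / 0.04627920
       = 0.5393


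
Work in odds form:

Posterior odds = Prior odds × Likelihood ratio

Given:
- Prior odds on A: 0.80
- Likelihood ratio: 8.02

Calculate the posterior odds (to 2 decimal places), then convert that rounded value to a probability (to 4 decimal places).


Step 1: Calculate posterior odds
Posterior odds = Prior odds × LR
               = 0.80 × 8.02
               = 6.42

Step 2: Convert to probability
P(A|E) = Posterior odds / (1 + Posterior odds)
       = 6.42 / (1 + 6.42)
       = 6.42 / 7.42
       = 0.8652

The evidence increased P(A) from 0.4444 to 0.8652.


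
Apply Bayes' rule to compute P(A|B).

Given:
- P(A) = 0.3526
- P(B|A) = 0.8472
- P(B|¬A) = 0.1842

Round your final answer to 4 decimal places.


Bayes' theorem: P(A|B) = P(B|A) × P(A) / P(B)

Step 1: Calculate P(B) using law of total probability
P(B) = P(B|A)P(A) + P(B|¬A)P(¬A)
     = 0.8472 × 0.3526 + 0.1842 × 0.6474
     = 0.29872272 + 0.11925108
     = 0.41797380

Step 2: Apply Bayes' theorem
P(A|B) = P(B|A) × P(A) / P(B)
       = 0.29872272 / 0.41797380
       = 0.7147


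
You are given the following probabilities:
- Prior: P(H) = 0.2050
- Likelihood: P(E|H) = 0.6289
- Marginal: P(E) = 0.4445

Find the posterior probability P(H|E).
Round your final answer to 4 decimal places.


Using Bayes' theorem:

P(H|E) = P(E|H) × P(H) / P(E)
       = 0.6289 × 0.2050 / 0.4445
       = 0.12892450 / 0.4445
       = 0.2900

The evidence strengthens our belief in H.
Prior: 0.2050 → Posterior: 0.2900


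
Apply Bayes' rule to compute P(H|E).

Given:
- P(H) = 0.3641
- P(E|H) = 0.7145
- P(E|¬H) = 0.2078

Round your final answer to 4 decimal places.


Bayes' theorem: P(H|E) = P(E|H) × P(H) / P(E)

Step 1: Calculate P(E) using law of total probability
P(E) = P(E|H)P(H) + P(E|¬H)P(¬H)
     = 0.7145 × 0.3641 + 0.2078 × 0.6359
     = 0.26014945 + 0.13214002
     = 0.39228947

Step 2: Apply Bayes' theorem
P(H|E) = P(E|H) × P(H) / P(E)
       = 0.26014945 / 0.39228947
       = 0.6632


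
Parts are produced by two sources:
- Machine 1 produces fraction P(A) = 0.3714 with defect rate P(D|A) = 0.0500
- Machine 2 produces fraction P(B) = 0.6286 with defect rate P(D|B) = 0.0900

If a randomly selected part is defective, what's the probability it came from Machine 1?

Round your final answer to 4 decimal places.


Let A = from Machine 1, D = defective

Given:
- P(A) = 0.3714, P(B) = 0.6286
- P(D|A) = 0.0500, P(D|B) = 0.0900

Step 1: Find P(D)
P(D) = P(D|A)P(A) + P(D|B)P(B)
     = 0.0500 × 0.3714 + 0.0900 × 0.6286
     = 0.01857000 + 0.05657400
     = 0.07514400

Step 2: Apply Bayes' theorem
P(A|D) = P(D|A)P(A) / P(D)
       = 0.01857000 / 0.07514400
       = 0.2471


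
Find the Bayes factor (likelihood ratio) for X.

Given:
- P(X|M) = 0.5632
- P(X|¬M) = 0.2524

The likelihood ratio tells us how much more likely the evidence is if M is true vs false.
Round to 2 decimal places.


Likelihood Ratio (LR) = P(X|M) / P(X|¬M)

LR = 0.5632 / 0.2524
   = 2.23

The evidence is 2.23 times more likely if M is true than if M is false.
LR > 1, so observing X raises the odds in favor of M.


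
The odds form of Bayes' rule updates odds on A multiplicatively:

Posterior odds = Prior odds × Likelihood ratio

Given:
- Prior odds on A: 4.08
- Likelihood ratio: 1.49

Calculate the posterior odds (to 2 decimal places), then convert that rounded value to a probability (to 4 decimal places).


Step 1: Calculate posterior odds
Posterior odds = Prior odds × LR
               = 4.08 × 1.49
               = 6.08

Step 2: Convert to probability
P(A|E) = Posterior odds / (1 + Posterior odds)
       = 6.08 / (1 + 6.08)
       = 6.08 / 7.08
       = 0.8588

The evidence increased P(A) from 0.8031 to 0.8588.


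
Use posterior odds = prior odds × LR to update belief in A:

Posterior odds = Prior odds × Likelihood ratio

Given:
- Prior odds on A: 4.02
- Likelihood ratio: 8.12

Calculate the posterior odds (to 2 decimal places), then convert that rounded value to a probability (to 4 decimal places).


Step 1: Calculate posterior odds
Posterior odds = Prior odds × LR
               = 4.02 × 8.12
               = 32.64

Step 2: Convert to probability
P(A|E) = Posterior odds / (1 + Posterior odds)
       = 32.64 / (1 + 32.64)
       = 32.64 / 33.64
       = 0.9703

The evidence increased P(A) from 0.8008 to 0.9703.


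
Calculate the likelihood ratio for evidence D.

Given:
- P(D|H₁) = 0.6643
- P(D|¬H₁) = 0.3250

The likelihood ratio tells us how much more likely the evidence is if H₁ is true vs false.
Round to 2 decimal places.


Likelihood Ratio (LR) = P(D|H₁) / P(D|¬H₁)

LR = 0.6643 / 0.3250
   = 2.04

The evidence is 2.04 times more likely if H₁ is true than if H₁ is false.
Because LR exceeds 1, D is evidence for H₁.


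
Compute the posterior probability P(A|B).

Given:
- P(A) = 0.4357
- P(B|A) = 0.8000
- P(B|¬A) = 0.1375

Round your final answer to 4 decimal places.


Bayes' theorem: P(A|B) = P(B|A) × P(A) / P(B)

Step 1: Calculate P(B) using law of total probability
P(B) = P(B|A)P(A) + P(B|¬A)P(¬A)
     = 0.8000 × 0.4357 + 0.1375 × 0.5643
     = 0.34856000 + 0.07759125
     = 0.42615125

Step 2: Apply Bayes' theorem
P(A|B) = P(B|A) × P(A) / P(B)
       = 0.34856000 / 0.42615125
       = 0.8179


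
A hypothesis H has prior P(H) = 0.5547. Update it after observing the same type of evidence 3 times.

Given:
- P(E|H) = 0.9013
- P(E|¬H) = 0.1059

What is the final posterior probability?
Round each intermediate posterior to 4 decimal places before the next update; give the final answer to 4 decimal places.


Sequential Bayesian updating:

Initial prior: P(H) = 0.5547

Update 1:
  P(E) = 0.9013 × 0.5547 + 0.1059 × 0.4453 = 0.49995111 + 0.04715727 = 0.54710838
  P(H|E) = 0.49995111 / 0.54710838 = 0.9138

Update 2:
  P(E) = 0.9013 × 0.9138 + 0.1059 × 0.0862 = 0.82360794 + 0.00912858 = 0.83273652
  P(H|E) = 0.82360794 / 0.83273652 = 0.9890

Update 3:
  P(E) = 0.9013 × 0.9890 + 0.1059 × 0.0110 = 0.89138570 + 0.00116490 = 0.89255060
  P(H|E) = 0.89138570 / 0.89255060 = 0.9987

Final posterior: 0.9987


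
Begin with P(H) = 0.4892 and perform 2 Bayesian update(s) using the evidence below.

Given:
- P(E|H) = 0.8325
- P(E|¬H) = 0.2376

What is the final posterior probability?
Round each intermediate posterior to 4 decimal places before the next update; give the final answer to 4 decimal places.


Sequential Bayesian updating:

Initial prior: P(H) = 0.4892

Update 1:
  P(E) = 0.8325 × 0.4892 + 0.2376 × 0.5108 = 0.40725900 + 0.12136608 = 0.52862508
  P(H|E) = 0.40725900 / 0.52862508 = 0.7704

Update 2:
  P(E) = 0.8325 × 0.7704 + 0.2376 × 0.2296 = 0.64135800 + 0.05455296 = 0.69591096
  P(H|E) = 0.64135800 / 0.69591096 = 0.9216

Final posterior: 0.9216


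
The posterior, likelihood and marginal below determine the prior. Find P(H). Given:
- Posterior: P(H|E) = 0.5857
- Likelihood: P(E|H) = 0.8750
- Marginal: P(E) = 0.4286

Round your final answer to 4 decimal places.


From Bayes' theorem: P(H|E) = P(E|H) × P(H) / P(E)

Rearranging for P(H):
P(H) = P(H|E) × P(E) / P(E|H)
     = 0.5857 × 0.4286 / 0.8750
     = 0.25103102 / 0.8750
     = 0.2869


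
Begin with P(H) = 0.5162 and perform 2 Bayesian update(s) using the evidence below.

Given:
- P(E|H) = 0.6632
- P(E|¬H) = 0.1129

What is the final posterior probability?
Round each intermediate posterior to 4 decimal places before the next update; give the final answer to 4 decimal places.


Sequential Bayesian updating:

Initial prior: P(H) = 0.5162

Update 1:
  P(E) = 0.6632 × 0.5162 + 0.1129 × 0.4838 = 0.34234384 + 0.05462102 = 0.39696486
  P(H|E) = 0.34234384 / 0.39696486 = 0.8624

Update 2:
  P(E) = 0.6632 × 0.8624 + 0.1129 × 0.1376 = 0.57194368 + 0.01553504 = 0.58747872
  P(H|E) = 0.57194368 / 0.58747872 = 0.9736

Final posterior: 0.9736


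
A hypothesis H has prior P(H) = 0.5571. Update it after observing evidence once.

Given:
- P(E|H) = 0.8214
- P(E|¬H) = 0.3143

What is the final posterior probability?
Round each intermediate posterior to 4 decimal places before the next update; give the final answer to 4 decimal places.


Sequential Bayesian updating:

Initial prior: P(H) = 0.5571

Update 1:
  P(E) = 0.8214 × 0.5571 + 0.3143 × 0.4429 = 0.45760194 + 0.13920347 = 0.59680541
  P(H|E) = 0.45760194 / 0.59680541 = 0.7668

Final posterior: 0.7668


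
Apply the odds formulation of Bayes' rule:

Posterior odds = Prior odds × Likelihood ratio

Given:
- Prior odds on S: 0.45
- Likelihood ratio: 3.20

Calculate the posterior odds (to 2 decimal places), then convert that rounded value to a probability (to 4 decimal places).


Step 1: Calculate posterior odds
Posterior odds = Prior odds × LR
               = 0.45 × 3.20
               = 1.44

Step 2: Convert to probability
P(S|E) = Posterior odds / (1 + Posterior odds)
       = 1.44 / (1 + 1.44)
       = 1.44 / 2.44
       = 0.5902

The evidence increased P(S) from 0.3103 to 0.5902.


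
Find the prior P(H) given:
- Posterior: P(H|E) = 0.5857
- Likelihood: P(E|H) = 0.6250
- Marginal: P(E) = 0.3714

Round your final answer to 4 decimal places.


From Bayes' theorem: P(H|E) = P(E|H) × P(H) / P(E)

Rearranging for P(H):
P(H) = P(H|E) × P(E) / P(E|H)
     = 0.5857 × 0.3714 / 0.6250
     = 0.21752898 / 0.6250
     = 0.3480


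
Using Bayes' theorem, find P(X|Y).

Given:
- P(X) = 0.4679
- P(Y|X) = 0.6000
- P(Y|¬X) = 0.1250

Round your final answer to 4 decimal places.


Bayes' theorem: P(X|Y) = P(Y|X) × P(X) / P(Y)

Step 1: Calculate P(Y) using law of total probability
P(Y) = P(Y|X)P(X) + P(Y|¬X)P(¬X)
     = 0.6000 × 0.4679 + 0.1250 × 0.5321
     = 0.28074000 + 0.06651250
     = 0.34725250

Step 2: Apply Bayes' theorem
P(X|Y) = P(Y|X) × P(X) / P(Y)
       = 0.28074000 / 0.34725250
       = 0.8085


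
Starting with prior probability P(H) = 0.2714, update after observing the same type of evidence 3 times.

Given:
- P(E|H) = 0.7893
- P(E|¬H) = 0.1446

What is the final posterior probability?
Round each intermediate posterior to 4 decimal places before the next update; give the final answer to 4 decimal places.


Sequential Bayesian updating:

Initial prior: P(H) = 0.2714

Update 1:
  P(E) = 0.7893 × 0.2714 + 0.1446 × 0.7286 = 0.21421602 + 0.10535556 = 0.31957158
  P(H|E) = 0.21421602 / 0.31957158 = 0.6703

Update 2:
  P(E) = 0.7893 × 0.6703 + 0.1446 × 0.3297 = 0.52906779 + 0.04767462 = 0.57674241
  P(H|E) = 0.52906779 / 0.57674241 = 0.9173

Update 3:
  P(E) = 0.7893 × 0.9173 + 0.1446 × 0.0827 = 0.72402489 + 0.01195842 = 0.73598331
  P(H|E) = 0.72402489 / 0.73598331 = 0.9838

Final posterior: 0.9838


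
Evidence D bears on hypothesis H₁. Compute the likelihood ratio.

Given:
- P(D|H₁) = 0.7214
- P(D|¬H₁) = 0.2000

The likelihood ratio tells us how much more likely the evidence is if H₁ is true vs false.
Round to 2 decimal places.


Likelihood Ratio (LR) = P(D|H₁) / P(D|¬H₁)

LR = 0.7214 / 0.2000
   = 3.61

The evidence is 3.61 times more likely if H₁ is true than if H₁ is false.
Since LR > 1, the evidence supports H₁ over ¬H₁.


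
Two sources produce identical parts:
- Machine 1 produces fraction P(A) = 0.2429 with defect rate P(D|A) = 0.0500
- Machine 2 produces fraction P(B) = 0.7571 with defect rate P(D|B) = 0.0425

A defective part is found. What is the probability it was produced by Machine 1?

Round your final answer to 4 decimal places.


Let A = from Machine 1, D = defective

Given:
- P(A) = 0.2429, P(B) = 0.7571
- P(D|A) = 0.0500, P(D|B) = 0.0425

Step 1: Find P(D)
P(D) = P(D|A)P(A) + P(D|B)P(B)
     = 0.0500 × 0.2429 + 0.0425 × 0.7571
     = 0.01214500 + 0.03217675
     = 0.04432175

Step 2: Apply Bayes' theorem
P(A|D) = P(D|A)P(A) / P(D)
       = 0.01214500 / 0.04432175
       = 0.2740


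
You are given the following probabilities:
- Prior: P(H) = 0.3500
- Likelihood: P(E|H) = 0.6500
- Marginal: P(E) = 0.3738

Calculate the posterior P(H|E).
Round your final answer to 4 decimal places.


Using Bayes' theorem:

P(H|E) = P(E|H) × P(H) / P(E)
       = 0.6500 × 0.3500 / 0.3738
       = 0.22750000 / 0.3738
       = 0.6086

The evidence strengthens our belief in H.
Prior: 0.3500 → Posterior: 0.6086


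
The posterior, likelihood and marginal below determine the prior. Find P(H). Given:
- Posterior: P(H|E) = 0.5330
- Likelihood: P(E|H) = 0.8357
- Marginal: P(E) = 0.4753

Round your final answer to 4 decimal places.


From Bayes' theorem: P(H|E) = P(E|H) × P(H) / P(E)

Rearranging for P(H):
P(H) = P(H|E) × P(E) / P(E|H)
     = 0.5330 × 0.4753 / 0.8357
     = 0.25333490 / 0.8357
     = 0.3031


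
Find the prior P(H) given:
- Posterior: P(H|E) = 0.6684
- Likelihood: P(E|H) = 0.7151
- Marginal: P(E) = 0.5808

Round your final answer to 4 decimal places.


From Bayes' theorem: P(H|E) = P(E|H) × P(H) / P(E)

Rearranging for P(H):
P(H) = P(H|E) × P(E) / P(E|H)
     = 0.6684 × 0.5808 / 0.7151
     = 0.38820672 / 0.7151
     = 0.5429


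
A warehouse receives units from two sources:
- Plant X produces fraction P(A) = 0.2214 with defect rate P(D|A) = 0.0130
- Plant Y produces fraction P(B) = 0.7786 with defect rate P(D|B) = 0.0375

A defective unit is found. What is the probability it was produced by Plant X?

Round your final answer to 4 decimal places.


Let A = from Plant X, D = defective

Given:
- P(A) = 0.2214, P(B) = 0.7786
- P(D|A) = 0.0130, P(D|B) = 0.0375

Step 1: Find P(D)
P(D) = P(D|A)P(A) + P(D|B)P(B)
     = 0.0130 × 0.2214 + 0.0375 × 0.7786
     = 0.00287820 + 0.02919750
     = 0.03207570

Step 2: Apply Bayes' theorem
P(A|D) = P(D|A)P(A) / P(D)
       = 0.00287820 / 0.03207570
       = 0.0897


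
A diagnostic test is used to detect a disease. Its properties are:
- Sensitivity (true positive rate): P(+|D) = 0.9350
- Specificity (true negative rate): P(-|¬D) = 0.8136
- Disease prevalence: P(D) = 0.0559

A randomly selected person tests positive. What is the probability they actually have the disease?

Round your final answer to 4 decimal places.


Let D = has disease, + = positive test

Given:
- P(D) = 0.0559 (prevalence)
- P(+|D) = 0.9350 (sensitivity)
- P(-|¬D) = 0.8136 (specificity)
- P(+|¬D) = 0.1864 (false positive rate = 1 - specificity)

Step 1: Find P(+)
P(+) = P(+|D)P(D) + P(+|¬D)P(¬D)
     = 0.9350 × 0.0559 + 0.1864 × 0.9441
     = 0.05226650 + 0.17598024
     = 0.22824674

Step 2: Apply Bayes' theorem for P(D|+)
P(D|+) = P(+|D)P(D) / P(+)
       = 0.05226650 / 0.22824674
       = 0.2290


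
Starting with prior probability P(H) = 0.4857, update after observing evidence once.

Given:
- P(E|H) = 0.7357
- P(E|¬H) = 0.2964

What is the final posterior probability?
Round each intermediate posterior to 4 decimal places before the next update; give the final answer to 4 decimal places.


Sequential Bayesian updating:

Initial prior: P(H) = 0.4857

Update 1:
  P(E) = 0.7357 × 0.4857 + 0.2964 × 0.5143 = 0.35732949 + 0.15243852 = 0.50976801
  P(H|E) = 0.35732949 / 0.50976801 = 0.7010

Final posterior: 0.7010


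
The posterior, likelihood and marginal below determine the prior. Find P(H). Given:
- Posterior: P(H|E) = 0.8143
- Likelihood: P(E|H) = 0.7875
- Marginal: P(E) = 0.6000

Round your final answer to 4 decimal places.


From Bayes' theorem: P(H|E) = P(E|H) × P(H) / P(E)

Rearranging for P(H):
P(H) = P(H|E) × P(E) / P(E|H)
     = 0.8143 × 0.6000 / 0.7875
     = 0.48858000 / 0.7875
     = 0.6204


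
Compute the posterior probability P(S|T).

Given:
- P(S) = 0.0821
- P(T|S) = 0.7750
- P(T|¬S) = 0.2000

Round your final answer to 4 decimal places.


Bayes' theorem: P(S|T) = P(T|S) × P(S) / P(T)

Step 1: Calculate P(T) using law of total probability
P(T) = P(T|S)P(S) + P(T|¬S)P(¬S)
     = 0.7750 × 0.0821 + 0.2000 × 0.9179
     = 0.06362750 + 0.18358000
     = 0.24720750

Step 2: Apply Bayes' theorem
P(S|T) = P(T|S) × P(S) / P(T)
       = 0.06362750 / 0.24720750
       = 0.2574


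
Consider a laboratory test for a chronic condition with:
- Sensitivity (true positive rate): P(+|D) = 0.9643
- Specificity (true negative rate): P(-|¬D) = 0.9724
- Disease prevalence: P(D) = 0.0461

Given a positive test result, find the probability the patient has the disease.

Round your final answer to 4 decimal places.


Let D = has disease, + = positive test

Given:
- P(D) = 0.0461 (prevalence)
- P(+|D) = 0.9643 (sensitivity)
- P(-|¬D) = 0.9724 (specificity)
- P(+|¬D) = 0.0276 (false positive rate = 1 - specificity)

Step 1: Find P(+)
P(+) = P(+|D)P(D) + P(+|¬D)P(¬D)
     = 0.9643 × 0.0461 + 0.0276 × 0.9539
     = 0.04445423 + 0.02632764
     = 0.07078187

Step 2: Apply Bayes' theorem for P(D|+)
P(D|+) = P(+|D)P(D) / P(+)
       = 0.04445423 / 0.07078187
       = 0.6280
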